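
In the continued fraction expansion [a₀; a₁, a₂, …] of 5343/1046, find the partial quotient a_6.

2

⌊5343/1046⌋ = 5, remainder 113
⌊1046/113⌋ = 9, remainder 29
⌊113/29⌋ = 3, remainder 26
⌊29/26⌋ = 1, remainder 3
⌊26/3⌋ = 8, remainder 2
⌊3/2⌋ = 1, remainder 1
⌊2/1⌋ = 2, remainder 0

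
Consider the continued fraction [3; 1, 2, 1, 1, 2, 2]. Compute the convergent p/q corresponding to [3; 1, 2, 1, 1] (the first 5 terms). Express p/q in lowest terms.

a_0 = 3: 3/1
a_1 = 1: 4/1
a_2 = 2: 11/3
a_3 = 1: 15/4
a_4 = 1: 26/7

26/7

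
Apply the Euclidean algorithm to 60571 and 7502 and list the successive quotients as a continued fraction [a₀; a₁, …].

Run the Euclidean algorithm, recording each quotient:
60571 ÷ 7502 → quotient 8, remainder 555
7502 ÷ 555 → quotient 13, remainder 287
555 ÷ 287 → quotient 1, remainder 268
287 ÷ 268 → quotient 1, remainder 19
268 ÷ 19 → quotient 14, remainder 2
19 ÷ 2 → quotient 9, remainder 1
2 ÷ 1 → quotient 2, remainder 0

[8; 13, 1, 1, 14, 9, 2]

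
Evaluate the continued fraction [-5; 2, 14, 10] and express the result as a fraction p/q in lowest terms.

-1319/292

Start with 10.
14 + 1/(10/1) = 14 + 1/10 = 141/10
2 + 1/(141/10) = 2 + 10/141 = 292/141
-5 + 1/(292/141) = -5 + 141/292 = -1319/292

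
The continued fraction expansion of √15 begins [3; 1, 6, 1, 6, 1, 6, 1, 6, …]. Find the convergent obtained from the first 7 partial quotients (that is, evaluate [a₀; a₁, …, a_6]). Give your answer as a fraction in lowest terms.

1677/433

Collapse the nested fraction from the inside out:
Start with 6.
1 + 1/(6/1) = 1 + 1/6 = 7/6
6 + 1/(7/6) = 6 + 6/7 = 48/7
1 + 1/(48/7) = 1 + 7/48 = 55/48
6 + 1/(55/48) = 6 + 48/55 = 378/55
1 + 1/(378/55) = 1 + 55/378 = 433/378
3 + 1/(433/378) = 3 + 378/433 = 1677/433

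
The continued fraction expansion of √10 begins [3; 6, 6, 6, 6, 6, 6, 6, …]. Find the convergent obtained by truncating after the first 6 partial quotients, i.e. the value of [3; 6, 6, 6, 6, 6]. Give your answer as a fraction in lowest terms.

27379/8658

Work from the innermost term outward:
Start with 6.
6 + 1/(6/1) = 6 + 1/6 = 37/6
6 + 1/(37/6) = 6 + 6/37 = 228/37
6 + 1/(228/37) = 6 + 37/228 = 1405/228
6 + 1/(1405/228) = 6 + 228/1405 = 8658/1405
3 + 1/(8658/1405) = 3 + 1405/8658 = 27379/8658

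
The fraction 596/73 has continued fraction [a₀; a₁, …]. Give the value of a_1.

6

Repeatedly divide and take the remainder:
⌊596/73⌋ = 8, remainder 12
⌊73/12⌋ = 6, remainder 1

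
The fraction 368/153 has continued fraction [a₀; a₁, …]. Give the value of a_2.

2

368 ÷ 153 → quotient 2, remainder 62
153 ÷ 62 → quotient 2, remainder 29
62 ÷ 29 → quotient 2, remainder 4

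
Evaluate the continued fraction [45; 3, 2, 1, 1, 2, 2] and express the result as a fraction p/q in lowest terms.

Work from the innermost term outward:
Start with 2.
2 + 1/(2/1) = 2 + 1/2 = 5/2
1 + 1/(5/2) = 1 + 2/5 = 7/5
1 + 1/(7/5) = 1 + 5/7 = 12/7
2 + 1/(12/7) = 2 + 7/12 = 31/12
3 + 1/(31/12) = 3 + 12/31 = 105/31
45 + 1/(105/31) = 45 + 31/105 = 4756/105

4756/105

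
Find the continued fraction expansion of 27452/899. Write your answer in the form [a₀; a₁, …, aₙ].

[30; 1, 1, 6, 2, 2, 2, 5]

27452 = 30·899 + 482, so a_0 = 30
899 = 1·482 + 417, so a_1 = 1
482 = 1·417 + 65, so a_2 = 1
417 = 6·65 + 27, so a_3 = 6
65 = 2·27 + 11, so a_4 = 2
27 = 2·11 + 5, so a_5 = 2
11 = 2·5 + 1, so a_6 = 2
5 = 5·1 + 0, so a_7 = 5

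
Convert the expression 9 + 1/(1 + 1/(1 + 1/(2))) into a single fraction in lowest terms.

Start with 2.
1 + 1/(2/1) = 1 + 1/2 = 3/2
1 + 1/(3/2) = 1 + 2/3 = 5/3
9 + 1/(5/3) = 9 + 3/5 = 48/5

48/5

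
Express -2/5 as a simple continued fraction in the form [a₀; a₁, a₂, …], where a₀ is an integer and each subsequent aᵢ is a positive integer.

Run the Euclidean algorithm, recording each quotient:
-2 = -1·5 + 3, so a_0 = -1
5 = 1·3 + 2, so a_1 = 1
3 = 1·2 + 1, so a_2 = 1
2 = 2·1 + 0, so a_3 = 2

[-1; 1, 1, 2]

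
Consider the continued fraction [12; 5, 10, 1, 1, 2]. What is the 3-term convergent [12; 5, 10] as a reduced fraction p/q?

622/51

Work from the innermost term outward:
Start with 10.
5 + 1/(10/1) = 5 + 1/10 = 51/10
12 + 1/(51/10) = 12 + 10/51 = 622/51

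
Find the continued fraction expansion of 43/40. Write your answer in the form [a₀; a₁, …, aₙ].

Apply division with remainder until the remainder is 0:
43 ÷ 40 → quotient 1, remainder 3
40 ÷ 3 → quotient 13, remainder 1
3 ÷ 1 → quotient 3, remainder 0

[1; 13, 3]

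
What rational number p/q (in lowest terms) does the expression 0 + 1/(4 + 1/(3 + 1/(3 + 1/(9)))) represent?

93/400

Start with 9.
3 + 1/(9/1) = 3 + 1/9 = 28/9
3 + 1/(28/9) = 3 + 9/28 = 93/28
4 + 1/(93/28) = 4 + 28/93 = 400/93
0 + 1/(400/93) = 0 + 93/400 = 93/400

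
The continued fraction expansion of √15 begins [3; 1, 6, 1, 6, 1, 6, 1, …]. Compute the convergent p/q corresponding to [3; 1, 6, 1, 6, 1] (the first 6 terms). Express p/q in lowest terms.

Use the convergent recurrence hₖ = aₖ·hₖ₋₁ + hₖ₋₂ (and likewise for the denominators kₖ):
a_0 = 3: 3/1
a_1 = 1: 4/1
a_2 = 6: 27/7
a_3 = 1: 31/8
a_4 = 6: 213/55
a_5 = 1: 244/63

244/63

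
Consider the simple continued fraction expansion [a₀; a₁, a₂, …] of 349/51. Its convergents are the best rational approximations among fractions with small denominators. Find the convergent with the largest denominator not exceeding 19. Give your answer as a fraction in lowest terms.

130/19

a_0 = 6: 6/1  (≤ bound)
a_1 = 1: 7/1  (≤ bound)
a_2 = 5: 41/6  (≤ bound)
a_3 = 2: 89/13  (≤ bound)
a_4 = 1: 130/19  (≤ bound)
a_5 = 2: 349/51  (> 19, stop)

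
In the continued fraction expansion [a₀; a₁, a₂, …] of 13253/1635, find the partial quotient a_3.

4

13253 = 8·1635 + 173, so a_0 = 8
1635 = 9·173 + 78, so a_1 = 9
173 = 2·78 + 17, so a_2 = 2
78 = 4·17 + 10, so a_3 = 4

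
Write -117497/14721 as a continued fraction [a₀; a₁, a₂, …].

[-8; 54, 3, 8, 1, 2, 3]

-117497 = -8·14721 + 271, so a_0 = -8
14721 = 54·271 + 87, so a_1 = 54
271 = 3·87 + 10, so a_2 = 3
87 = 8·10 + 7, so a_3 = 8
10 = 1·7 + 3, so a_4 = 1
7 = 2·3 + 1, so a_5 = 2
3 = 3·1 + 0, so a_6 = 3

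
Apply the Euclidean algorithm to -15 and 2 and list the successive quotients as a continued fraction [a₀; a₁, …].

Repeatedly divide and take the remainder:
-15 ÷ 2 → quotient -8, remainder 1
2 ÷ 1 → quotient 2, remainder 0

[-8; 2]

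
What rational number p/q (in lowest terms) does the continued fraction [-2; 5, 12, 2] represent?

Starting at the tail and folding back:
Start with 2.
12 + 1/(2/1) = 12 + 1/2 = 25/2
5 + 1/(25/2) = 5 + 2/25 = 127/25
-2 + 1/(127/25) = -2 + 25/127 = -229/127

-229/127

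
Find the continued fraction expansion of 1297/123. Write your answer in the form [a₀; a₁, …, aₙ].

1297 ÷ 123 → quotient 10, remainder 67
123 ÷ 67 → quotient 1, remainder 56
67 ÷ 56 → quotient 1, remainder 11
56 ÷ 11 → quotient 5, remainder 1
11 ÷ 1 → quotient 11, remainder 0

[10; 1, 1, 5, 11]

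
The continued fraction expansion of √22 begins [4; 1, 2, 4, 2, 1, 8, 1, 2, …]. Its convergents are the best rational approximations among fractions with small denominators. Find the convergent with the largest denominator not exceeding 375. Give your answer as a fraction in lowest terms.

List convergents until the denominator exceeds the bound:
a_0 = 4: 4/1  (≤ bound)
a_1 = 1: 5/1  (≤ bound)
a_2 = 2: 14/3  (≤ bound)
a_3 = 4: 61/13  (≤ bound)
a_4 = 2: 136/29  (≤ bound)
a_5 = 1: 197/42  (≤ bound)
a_6 = 8: 1712/365  (≤ bound)
a_7 = 1: 1909/407  (> 375, stop)

1712/365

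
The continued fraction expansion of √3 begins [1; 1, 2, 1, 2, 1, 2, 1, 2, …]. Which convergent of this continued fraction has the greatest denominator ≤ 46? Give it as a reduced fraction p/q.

a_0 = 1: 1/1  (≤ bound)
a_1 = 1: 2/1  (≤ bound)
a_2 = 2: 5/3  (≤ bound)
a_3 = 1: 7/4  (≤ bound)
a_4 = 2: 19/11  (≤ bound)
a_5 = 1: 26/15  (≤ bound)
a_6 = 2: 71/41  (≤ bound)
a_7 = 1: 97/56  (> 46, stop)

71/41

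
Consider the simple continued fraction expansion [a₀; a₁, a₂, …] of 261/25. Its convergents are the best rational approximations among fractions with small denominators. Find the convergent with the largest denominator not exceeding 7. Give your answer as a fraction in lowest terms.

a_0 = 10: 10/1  (≤ bound)
a_1 = 2: 21/2  (≤ bound)
a_2 = 3: 73/7  (≤ bound)
a_3 = 1: 94/9  (> 7, stop)

73/7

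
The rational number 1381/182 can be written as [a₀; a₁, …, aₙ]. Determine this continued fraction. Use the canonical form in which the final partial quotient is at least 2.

1381 = 7·182 + 107, so a_0 = 7
182 = 1·107 + 75, so a_1 = 1
107 = 1·75 + 32, so a_2 = 1
75 = 2·32 + 11, so a_3 = 2
32 = 2·11 + 10, so a_4 = 2
11 = 1·10 + 1, so a_5 = 1
10 = 10·1 + 0, so a_6 = 10

[7; 1, 1, 2, 2, 1, 10]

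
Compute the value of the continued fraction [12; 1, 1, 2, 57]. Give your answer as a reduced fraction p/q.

Use the convergent recurrence hₖ = aₖ·hₖ₋₁ + hₖ₋₂ (and likewise for the denominators kₖ):
a_0 = 12: 12/1
a_1 = 1: 13/1
a_2 = 1: 25/2
a_3 = 2: 63/5
a_4 = 57: 3616/287

3616/287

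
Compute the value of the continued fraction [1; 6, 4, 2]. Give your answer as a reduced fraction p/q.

Starting at the tail and folding back:
Start with 2.
4 + 1/(2/1) = 4 + 1/2 = 9/2
6 + 1/(9/2) = 6 + 2/9 = 56/9
1 + 1/(56/9) = 1 + 9/56 = 65/56

65/56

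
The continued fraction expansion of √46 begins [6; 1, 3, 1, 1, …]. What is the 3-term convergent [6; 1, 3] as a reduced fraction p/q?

27/4

a_0 = 6: 6/1
a_1 = 1: 7/1
a_2 = 3: 27/4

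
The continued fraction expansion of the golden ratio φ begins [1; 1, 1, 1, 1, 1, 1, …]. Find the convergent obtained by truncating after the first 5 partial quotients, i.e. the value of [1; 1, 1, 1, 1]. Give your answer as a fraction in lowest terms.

8/5

Build up convergents one term at a time:
a_0 = 1: 1/1
a_1 = 1: 2/1
a_2 = 1: 3/2
a_3 = 1: 5/3
a_4 = 1: 8/5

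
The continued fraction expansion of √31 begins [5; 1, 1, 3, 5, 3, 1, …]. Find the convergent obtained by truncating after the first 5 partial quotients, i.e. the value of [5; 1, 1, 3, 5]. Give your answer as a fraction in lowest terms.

206/37

Compute successive convergents:
a_0 = 5: 5/1
a_1 = 1: 6/1
a_2 = 1: 11/2
a_3 = 3: 39/7
a_4 = 5: 206/37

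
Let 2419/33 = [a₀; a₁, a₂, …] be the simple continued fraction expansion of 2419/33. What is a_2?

2419 ÷ 33 → quotient 73, remainder 10
33 ÷ 10 → quotient 3, remainder 3
10 ÷ 3 → quotient 3, remainder 1

3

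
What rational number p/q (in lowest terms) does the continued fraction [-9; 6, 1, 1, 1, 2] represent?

Collapse the nested fraction from the inside out:
Start with 2.
1 + 1/(2/1) = 1 + 1/2 = 3/2
1 + 1/(3/2) = 1 + 2/3 = 5/3
1 + 1/(5/3) = 1 + 3/5 = 8/5
6 + 1/(8/5) = 6 + 5/8 = 53/8
-9 + 1/(53/8) = -9 + 8/53 = -469/53

-469/53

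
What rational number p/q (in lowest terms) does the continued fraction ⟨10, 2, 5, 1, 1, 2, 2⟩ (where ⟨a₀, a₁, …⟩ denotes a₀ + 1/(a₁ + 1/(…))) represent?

Collapse the nested fraction from the inside out:
Start with 2.
2 + 1/(2/1) = 2 + 1/2 = 5/2
1 + 1/(5/2) = 1 + 2/5 = 7/5
1 + 1/(7/5) = 1 + 5/7 = 12/7
5 + 1/(12/7) = 5 + 7/12 = 67/12
2 + 1/(67/12) = 2 + 12/67 = 146/67
10 + 1/(146/67) = 10 + 67/146 = 1527/146

1527/146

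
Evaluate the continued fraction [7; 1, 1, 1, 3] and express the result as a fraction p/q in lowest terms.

84/11

a_0 = 7: 7/1
a_1 = 1: 8/1
a_2 = 1: 15/2
a_3 = 1: 23/3
a_4 = 3: 84/11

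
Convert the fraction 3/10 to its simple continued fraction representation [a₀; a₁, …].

3 ÷ 10 → quotient 0, remainder 3
10 ÷ 3 → quotient 3, remainder 1
3 ÷ 1 → quotient 3, remainder 0

[0; 3, 3]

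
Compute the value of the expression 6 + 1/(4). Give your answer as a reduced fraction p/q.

25/4

Work from the innermost term outward:
Start with 4.
6 + 1/(4/1) = 6 + 1/4 = 25/4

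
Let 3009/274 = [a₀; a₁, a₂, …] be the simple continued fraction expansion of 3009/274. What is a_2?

3009 = 10·274 + 269, so a_0 = 10
274 = 1·269 + 5, so a_1 = 1
269 = 53·5 + 4, so a_2 = 53

53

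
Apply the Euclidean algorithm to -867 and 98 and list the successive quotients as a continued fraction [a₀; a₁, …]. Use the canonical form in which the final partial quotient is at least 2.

-867 ÷ 98 → quotient -9, remainder 15
98 ÷ 15 → quotient 6, remainder 8
15 ÷ 8 → quotient 1, remainder 7
8 ÷ 7 → quotient 1, remainder 1
7 ÷ 1 → quotient 7, remainder 0

[-9; 6, 1, 1, 7]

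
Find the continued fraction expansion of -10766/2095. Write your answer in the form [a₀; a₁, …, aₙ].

[-6; 1, 6, 5, 58]

Repeatedly divide and take the remainder:
-10766 ÷ 2095 → quotient -6, remainder 1804
2095 ÷ 1804 → quotient 1, remainder 291
1804 ÷ 291 → quotient 6, remainder 58
291 ÷ 58 → quotient 5, remainder 1
58 ÷ 1 → quotient 58, remainder 0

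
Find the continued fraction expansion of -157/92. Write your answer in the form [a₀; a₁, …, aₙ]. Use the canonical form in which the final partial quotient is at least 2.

-157 = -2·92 + 27, so a_0 = -2
92 = 3·27 + 11, so a_1 = 3
27 = 2·11 + 5, so a_2 = 2
11 = 2·5 + 1, so a_3 = 2
5 = 5·1 + 0, so a_4 = 5

[-2; 3, 2, 2, 5]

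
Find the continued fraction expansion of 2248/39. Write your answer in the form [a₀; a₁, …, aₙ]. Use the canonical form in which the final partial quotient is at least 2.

[57; 1, 1, 1, 3, 1, 2]

Repeatedly divide and take the remainder:
2248 = 57·39 + 25, so a_0 = 57
39 = 1·25 + 14, so a_1 = 1
25 = 1·14 + 11, so a_2 = 1
14 = 1·11 + 3, so a_3 = 1
11 = 3·3 + 2, so a_4 = 3
3 = 1·2 + 1, so a_5 = 1
2 = 2·1 + 0, so a_6 = 2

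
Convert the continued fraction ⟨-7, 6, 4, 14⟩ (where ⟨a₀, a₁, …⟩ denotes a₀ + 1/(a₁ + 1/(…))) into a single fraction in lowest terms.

-2435/356

a_0 = -7: -7/1
a_1 = 6: -41/6
a_2 = 4: -171/25
a_3 = 14: -2435/356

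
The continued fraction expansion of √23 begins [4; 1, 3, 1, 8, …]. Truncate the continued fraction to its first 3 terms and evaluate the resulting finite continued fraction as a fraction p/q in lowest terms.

19/4

Compute successive convergents:
a_0 = 4: 4/1
a_1 = 1: 5/1
a_2 = 3: 19/4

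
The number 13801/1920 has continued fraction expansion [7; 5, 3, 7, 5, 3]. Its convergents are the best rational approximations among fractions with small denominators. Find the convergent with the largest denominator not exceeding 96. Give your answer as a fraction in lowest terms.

a_0 = 7: 7/1  (≤ bound)
a_1 = 5: 36/5  (≤ bound)
a_2 = 3: 115/16  (≤ bound)
a_3 = 7: 841/117  (> 96, stop)

115/16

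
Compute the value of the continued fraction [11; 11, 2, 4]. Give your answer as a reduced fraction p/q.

1142/103

Start with 4.
2 + 1/(4/1) = 2 + 1/4 = 9/4
11 + 1/(9/4) = 11 + 4/9 = 103/9
11 + 1/(103/9) = 11 + 9/103 = 1142/103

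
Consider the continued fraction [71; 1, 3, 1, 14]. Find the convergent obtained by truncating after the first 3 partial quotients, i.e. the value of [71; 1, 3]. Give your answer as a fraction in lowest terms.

Start with 3.
1 + 1/(3/1) = 1 + 1/3 = 4/3
71 + 1/(4/3) = 71 + 3/4 = 287/4

287/4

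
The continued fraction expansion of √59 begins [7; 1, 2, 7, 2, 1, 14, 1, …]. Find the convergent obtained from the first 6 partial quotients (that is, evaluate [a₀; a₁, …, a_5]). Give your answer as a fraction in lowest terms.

530/69

Work from the innermost term outward:
Start with 1.
2 + 1/(1/1) = 2 + 1/1 = 3/1
7 + 1/(3/1) = 7 + 1/3 = 22/3
2 + 1/(22/3) = 2 + 3/22 = 47/22
1 + 1/(47/22) = 1 + 22/47 = 69/47
7 + 1/(69/47) = 7 + 47/69 = 530/69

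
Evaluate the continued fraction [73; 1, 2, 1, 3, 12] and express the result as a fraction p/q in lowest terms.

Start with 12.
3 + 1/(12/1) = 3 + 1/12 = 37/12
1 + 1/(37/12) = 1 + 12/37 = 49/37
2 + 1/(49/37) = 2 + 37/49 = 135/49
1 + 1/(135/49) = 1 + 49/135 = 184/135
73 + 1/(184/135) = 73 + 135/184 = 13567/184

13567/184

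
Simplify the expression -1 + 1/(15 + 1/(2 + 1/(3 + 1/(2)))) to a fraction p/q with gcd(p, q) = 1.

-231/247

Compute successive convergents:
a_0 = -1: -1/1
a_1 = 15: -14/15
a_2 = 2: -29/31
a_3 = 3: -101/108
a_4 = 2: -231/247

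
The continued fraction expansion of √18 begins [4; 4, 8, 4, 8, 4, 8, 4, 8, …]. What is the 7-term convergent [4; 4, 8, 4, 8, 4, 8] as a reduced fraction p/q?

161564/38081

Compute successive convergents:
a_0 = 4: 4/1
a_1 = 4: 17/4
a_2 = 8: 140/33
a_3 = 4: 577/136
a_4 = 8: 4756/1121
a_5 = 4: 19601/4620
a_6 = 8: 161564/38081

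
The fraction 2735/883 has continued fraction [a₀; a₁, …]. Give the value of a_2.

Apply division with remainder until the remainder is 0:
2735 ÷ 883 → quotient 3, remainder 86
883 ÷ 86 → quotient 10, remainder 23
86 ÷ 23 → quotient 3, remainder 17

3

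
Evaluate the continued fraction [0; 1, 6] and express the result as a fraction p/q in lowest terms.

a_0 = 0: 0/1
a_1 = 1: 1/1
a_2 = 6: 6/7

6/7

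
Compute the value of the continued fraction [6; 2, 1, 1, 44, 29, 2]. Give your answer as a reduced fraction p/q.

84257/13167

Collapse the nested fraction from the inside out:
Start with 2.
29 + 1/(2/1) = 29 + 1/2 = 59/2
44 + 1/(59/2) = 44 + 2/59 = 2598/59
1 + 1/(2598/59) = 1 + 59/2598 = 2657/2598
1 + 1/(2657/2598) = 1 + 2598/2657 = 5255/2657
2 + 1/(5255/2657) = 2 + 2657/5255 = 13167/5255
6 + 1/(13167/5255) = 6 + 5255/13167 = 84257/13167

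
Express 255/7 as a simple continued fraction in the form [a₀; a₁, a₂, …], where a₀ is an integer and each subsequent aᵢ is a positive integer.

255 ÷ 7 → quotient 36, remainder 3
7 ÷ 3 → quotient 2, remainder 1
3 ÷ 1 → quotient 3, remainder 0

[36; 2, 3]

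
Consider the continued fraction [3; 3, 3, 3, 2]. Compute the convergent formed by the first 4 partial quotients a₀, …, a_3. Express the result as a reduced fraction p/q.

a_0 = 3: 3/1
a_1 = 3: 10/3
a_2 = 3: 33/10
a_3 = 3: 109/33

109/33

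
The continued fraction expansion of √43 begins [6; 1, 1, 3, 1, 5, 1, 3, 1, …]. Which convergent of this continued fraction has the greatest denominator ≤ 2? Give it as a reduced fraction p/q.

13/2

List convergents until the denominator exceeds the bound:
a_0 = 6: 6/1  (≤ bound)
a_1 = 1: 7/1  (≤ bound)
a_2 = 1: 13/2  (≤ bound)
a_3 = 3: 46/7  (> 2, stop)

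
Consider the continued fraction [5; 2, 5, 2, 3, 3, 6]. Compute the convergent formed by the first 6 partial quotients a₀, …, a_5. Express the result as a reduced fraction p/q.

Start with 3.
3 + 1/(3/1) = 3 + 1/3 = 10/3
2 + 1/(10/3) = 2 + 3/10 = 23/10
5 + 1/(23/10) = 5 + 10/23 = 125/23
2 + 1/(125/23) = 2 + 23/125 = 273/125
5 + 1/(273/125) = 5 + 125/273 = 1490/273

1490/273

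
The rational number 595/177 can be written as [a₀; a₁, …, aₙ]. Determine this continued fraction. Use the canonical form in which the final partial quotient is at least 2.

[3; 2, 1, 3, 3, 1, 3]

595 ÷ 177 → quotient 3, remainder 64
177 ÷ 64 → quotient 2, remainder 49
64 ÷ 49 → quotient 1, remainder 15
49 ÷ 15 → quotient 3, remainder 4
15 ÷ 4 → quotient 3, remainder 3
4 ÷ 3 → quotient 1, remainder 1
3 ÷ 1 → quotient 3, remainder 0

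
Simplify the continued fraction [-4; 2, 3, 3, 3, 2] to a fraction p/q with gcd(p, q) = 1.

Starting at the tail and folding back:
Start with 2.
3 + 1/(2/1) = 3 + 1/2 = 7/2
3 + 1/(7/2) = 3 + 2/7 = 23/7
3 + 1/(23/7) = 3 + 7/23 = 76/23
2 + 1/(76/23) = 2 + 23/76 = 175/76
-4 + 1/(175/76) = -4 + 76/175 = -624/175

-624/175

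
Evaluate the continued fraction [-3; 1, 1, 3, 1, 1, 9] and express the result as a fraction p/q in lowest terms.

Start with 9.
1 + 1/(9/1) = 1 + 1/9 = 10/9
1 + 1/(10/9) = 1 + 9/10 = 19/10
3 + 1/(19/10) = 3 + 10/19 = 67/19
1 + 1/(67/19) = 1 + 19/67 = 86/67
1 + 1/(86/67) = 1 + 67/86 = 153/86
-3 + 1/(153/86) = -3 + 86/153 = -373/153

-373/153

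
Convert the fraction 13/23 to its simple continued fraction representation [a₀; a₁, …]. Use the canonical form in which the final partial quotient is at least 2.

[0; 1, 1, 3, 3]

Repeatedly divide and take the remainder:
⌊13/23⌋ = 0, remainder 13
⌊23/13⌋ = 1, remainder 10
⌊13/10⌋ = 1, remainder 3
⌊10/3⌋ = 3, remainder 1
⌊3/1⌋ = 3, remainder 0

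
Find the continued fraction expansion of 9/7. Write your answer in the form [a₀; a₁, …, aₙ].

[1; 3, 2]

Apply division with remainder until the remainder is 0:
9 ÷ 7 → quotient 1, remainder 2
7 ÷ 2 → quotient 3, remainder 1
2 ÷ 1 → quotient 2, remainder 0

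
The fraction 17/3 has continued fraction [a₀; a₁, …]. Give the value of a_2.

2

17 ÷ 3 → quotient 5, remainder 2
3 ÷ 2 → quotient 1, remainder 1
2 ÷ 1 → quotient 2, remainder 0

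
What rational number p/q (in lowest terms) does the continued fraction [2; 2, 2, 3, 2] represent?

a_0 = 2: 2/1
a_1 = 2: 5/2
a_2 = 2: 12/5
a_3 = 3: 41/17
a_4 = 2: 94/39

94/39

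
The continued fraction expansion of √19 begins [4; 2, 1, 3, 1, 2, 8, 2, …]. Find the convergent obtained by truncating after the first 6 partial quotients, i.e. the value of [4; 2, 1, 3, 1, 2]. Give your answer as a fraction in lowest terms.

Work from the innermost term outward:
Start with 2.
1 + 1/(2/1) = 1 + 1/2 = 3/2
3 + 1/(3/2) = 3 + 2/3 = 11/3
1 + 1/(11/3) = 1 + 3/11 = 14/11
2 + 1/(14/11) = 2 + 11/14 = 39/14
4 + 1/(39/14) = 4 + 14/39 = 170/39

170/39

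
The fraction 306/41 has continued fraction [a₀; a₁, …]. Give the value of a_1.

2

Apply division with remainder until the remainder is 0:
⌊306/41⌋ = 7, remainder 19
⌊41/19⌋ = 2, remainder 3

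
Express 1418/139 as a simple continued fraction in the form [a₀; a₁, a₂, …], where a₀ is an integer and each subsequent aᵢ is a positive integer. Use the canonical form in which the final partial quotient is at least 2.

Run the Euclidean algorithm, recording each quotient:
⌊1418/139⌋ = 10, remainder 28
⌊139/28⌋ = 4, remainder 27
⌊28/27⌋ = 1, remainder 1
⌊27/1⌋ = 27, remainder 0

[10; 4, 1, 27]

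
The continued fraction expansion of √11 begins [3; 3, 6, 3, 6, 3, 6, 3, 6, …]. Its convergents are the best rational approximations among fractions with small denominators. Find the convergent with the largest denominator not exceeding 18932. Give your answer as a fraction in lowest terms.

a_0 = 3: 3/1  (≤ bound)
a_1 = 3: 10/3  (≤ bound)
a_2 = 6: 63/19  (≤ bound)
a_3 = 3: 199/60  (≤ bound)
a_4 = 6: 1257/379  (≤ bound)
a_5 = 3: 3970/1197  (≤ bound)
a_6 = 6: 25077/7561  (≤ bound)
a_7 = 3: 79201/23880  (> 18932, stop)

25077/7561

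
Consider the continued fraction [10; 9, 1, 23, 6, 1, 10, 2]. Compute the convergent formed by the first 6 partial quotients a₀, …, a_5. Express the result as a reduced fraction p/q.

16999/1683

Start with 1.
6 + 1/(1/1) = 6 + 1/1 = 7/1
23 + 1/(7/1) = 23 + 1/7 = 162/7
1 + 1/(162/7) = 1 + 7/162 = 169/162
9 + 1/(169/162) = 9 + 162/169 = 1683/169
10 + 1/(1683/169) = 10 + 169/1683 = 16999/1683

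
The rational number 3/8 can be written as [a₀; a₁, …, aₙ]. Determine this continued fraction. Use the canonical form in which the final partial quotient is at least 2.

Apply division with remainder until the remainder is 0:
3 ÷ 8 → quotient 0, remainder 3
8 ÷ 3 → quotient 2, remainder 2
3 ÷ 2 → quotient 1, remainder 1
2 ÷ 1 → quotient 2, remainder 0

[0; 2, 1, 2]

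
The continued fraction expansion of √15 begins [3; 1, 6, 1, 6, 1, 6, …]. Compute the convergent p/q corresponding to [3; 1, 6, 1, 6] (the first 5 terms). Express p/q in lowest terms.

Start with 6.
1 + 1/(6/1) = 1 + 1/6 = 7/6
6 + 1/(7/6) = 6 + 6/7 = 48/7
1 + 1/(48/7) = 1 + 7/48 = 55/48
3 + 1/(55/48) = 3 + 48/55 = 213/55

213/55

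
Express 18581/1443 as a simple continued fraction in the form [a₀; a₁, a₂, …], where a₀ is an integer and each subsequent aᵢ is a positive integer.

[12; 1, 7, 9, 2, 1, 2, 2]

Repeatedly divide and take the remainder:
18581 = 12·1443 + 1265, so a_0 = 12
1443 = 1·1265 + 178, so a_1 = 1
1265 = 7·178 + 19, so a_2 = 7
178 = 9·19 + 7, so a_3 = 9
19 = 2·7 + 5, so a_4 = 2
7 = 1·5 + 2, so a_5 = 1
5 = 2·2 + 1, so a_6 = 2
2 = 2·1 + 0, so a_7 = 2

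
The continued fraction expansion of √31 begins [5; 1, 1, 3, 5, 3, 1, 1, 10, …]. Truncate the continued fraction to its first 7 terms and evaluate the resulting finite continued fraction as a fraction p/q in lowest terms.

863/155

Compute successive convergents:
a_0 = 5: 5/1
a_1 = 1: 6/1
a_2 = 1: 11/2
a_3 = 3: 39/7
a_4 = 5: 206/37
a_5 = 3: 657/118
a_6 = 1: 863/155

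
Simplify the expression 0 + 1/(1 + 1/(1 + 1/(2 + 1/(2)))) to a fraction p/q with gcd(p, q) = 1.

Compute successive convergents:
a_0 = 0: 0/1
a_1 = 1: 1/1
a_2 = 1: 1/2
a_3 = 2: 3/5
a_4 = 2: 7/12

7/12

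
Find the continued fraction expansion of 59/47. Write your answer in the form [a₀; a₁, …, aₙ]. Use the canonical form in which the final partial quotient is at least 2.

[1; 3, 1, 11]

59 = 1·47 + 12, so a_0 = 1
47 = 3·12 + 11, so a_1 = 3
12 = 1·11 + 1, so a_2 = 1
11 = 11·1 + 0, so a_3 = 11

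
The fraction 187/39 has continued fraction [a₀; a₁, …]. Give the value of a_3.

1

187 = 4·39 + 31, so a_0 = 4
39 = 1·31 + 8, so a_1 = 1
31 = 3·8 + 7, so a_2 = 3
8 = 1·7 + 1, so a_3 = 1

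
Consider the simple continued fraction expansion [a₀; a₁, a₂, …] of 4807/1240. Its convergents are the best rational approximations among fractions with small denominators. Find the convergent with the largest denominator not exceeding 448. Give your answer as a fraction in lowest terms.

a_0 = 3: 3/1  (≤ bound)
a_1 = 1: 4/1  (≤ bound)
a_2 = 7: 31/8  (≤ bound)
a_3 = 9: 283/73  (≤ bound)
a_4 = 1: 314/81  (≤ bound)
a_5 = 1: 597/154  (≤ bound)
a_6 = 3: 2105/543  (> 448, stop)

597/154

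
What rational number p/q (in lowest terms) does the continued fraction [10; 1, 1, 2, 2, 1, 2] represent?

Start with 2.
1 + 1/(2/1) = 1 + 1/2 = 3/2
2 + 1/(3/2) = 2 + 2/3 = 8/3
2 + 1/(8/3) = 2 + 3/8 = 19/8
1 + 1/(19/8) = 1 + 8/19 = 27/19
1 + 1/(27/19) = 1 + 19/27 = 46/27
10 + 1/(46/27) = 10 + 27/46 = 487/46

487/46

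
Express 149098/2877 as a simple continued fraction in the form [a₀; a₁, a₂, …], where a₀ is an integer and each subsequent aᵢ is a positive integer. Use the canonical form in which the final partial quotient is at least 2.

149098 = 51·2877 + 2371, so a_0 = 51
2877 = 1·2371 + 506, so a_1 = 1
2371 = 4·506 + 347, so a_2 = 4
506 = 1·347 + 159, so a_3 = 1
347 = 2·159 + 29, so a_4 = 2
159 = 5·29 + 14, so a_5 = 5
29 = 2·14 + 1, so a_6 = 2
14 = 14·1 + 0, so a_7 = 14

[51; 1, 4, 1, 2, 5, 2, 14]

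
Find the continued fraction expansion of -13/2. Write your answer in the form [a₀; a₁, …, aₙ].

[-7; 2]

Repeatedly divide and take the remainder:
-13 ÷ 2 → quotient -7, remainder 1
2 ÷ 1 → quotient 2, remainder 0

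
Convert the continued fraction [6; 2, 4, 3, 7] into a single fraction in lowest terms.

1367/212

Starting at the tail and folding back:
Start with 7.
3 + 1/(7/1) = 3 + 1/7 = 22/7
4 + 1/(22/7) = 4 + 7/22 = 95/22
2 + 1/(95/22) = 2 + 22/95 = 212/95
6 + 1/(212/95) = 6 + 95/212 = 1367/212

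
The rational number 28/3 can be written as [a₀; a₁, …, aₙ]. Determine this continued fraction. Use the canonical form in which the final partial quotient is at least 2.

[9; 3]

28 ÷ 3 → quotient 9, remainder 1
3 ÷ 1 → quotient 3, remainder 0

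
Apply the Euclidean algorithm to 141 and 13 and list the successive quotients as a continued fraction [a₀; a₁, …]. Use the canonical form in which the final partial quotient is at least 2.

[10; 1, 5, 2]

141 = 10·13 + 11, so a_0 = 10
13 = 1·11 + 2, so a_1 = 1
11 = 5·2 + 1, so a_2 = 5
2 = 2·1 + 0, so a_3 = 2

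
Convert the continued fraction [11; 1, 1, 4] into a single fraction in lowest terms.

Collapse the nested fraction from the inside out:
Start with 4.
1 + 1/(4/1) = 1 + 1/4 = 5/4
1 + 1/(5/4) = 1 + 4/5 = 9/5
11 + 1/(9/5) = 11 + 5/9 = 104/9

104/9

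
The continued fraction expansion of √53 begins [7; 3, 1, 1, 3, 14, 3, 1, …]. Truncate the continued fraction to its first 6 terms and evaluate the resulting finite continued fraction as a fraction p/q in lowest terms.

2599/357

Compute successive convergents:
a_0 = 7: 7/1
a_1 = 3: 22/3
a_2 = 1: 29/4
a_3 = 1: 51/7
a_4 = 3: 182/25
a_5 = 14: 2599/357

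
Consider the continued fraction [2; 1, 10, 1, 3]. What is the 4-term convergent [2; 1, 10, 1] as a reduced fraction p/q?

Compute successive convergents:
a_0 = 2: 2/1
a_1 = 1: 3/1
a_2 = 10: 32/11
a_3 = 1: 35/12

35/12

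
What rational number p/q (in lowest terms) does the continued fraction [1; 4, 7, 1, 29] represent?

1225/986

Starting at the tail and folding back:
Start with 29.
1 + 1/(29/1) = 1 + 1/29 = 30/29
7 + 1/(30/29) = 7 + 29/30 = 239/30
4 + 1/(239/30) = 4 + 30/239 = 986/239
1 + 1/(986/239) = 1 + 239/986 = 1225/986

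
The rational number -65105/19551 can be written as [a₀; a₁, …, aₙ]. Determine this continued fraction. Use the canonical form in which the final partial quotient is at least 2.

[-4; 1, 2, 33, 11, 2, 8]

⌊-65105/19551⌋ = -4, remainder 13099
⌊19551/13099⌋ = 1, remainder 6452
⌊13099/6452⌋ = 2, remainder 195
⌊6452/195⌋ = 33, remainder 17
⌊195/17⌋ = 11, remainder 8
⌊17/8⌋ = 2, remainder 1
⌊8/1⌋ = 8, remainder 0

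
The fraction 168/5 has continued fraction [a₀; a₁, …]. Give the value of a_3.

2

⌊168/5⌋ = 33, remainder 3
⌊5/3⌋ = 1, remainder 2
⌊3/2⌋ = 1, remainder 1
⌊2/1⌋ = 2, remainder 0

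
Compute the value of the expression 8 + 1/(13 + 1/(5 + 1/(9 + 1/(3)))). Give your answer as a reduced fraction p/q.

a_0 = 8: 8/1
a_1 = 13: 105/13
a_2 = 5: 533/66
a_3 = 9: 4902/607
a_4 = 3: 15239/1887

15239/1887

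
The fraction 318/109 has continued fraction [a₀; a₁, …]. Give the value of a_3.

9

Repeatedly divide and take the remainder:
318 ÷ 109 → quotient 2, remainder 100
109 ÷ 100 → quotient 1, remainder 9
100 ÷ 9 → quotient 11, remainder 1
9 ÷ 1 → quotient 9, remainder 0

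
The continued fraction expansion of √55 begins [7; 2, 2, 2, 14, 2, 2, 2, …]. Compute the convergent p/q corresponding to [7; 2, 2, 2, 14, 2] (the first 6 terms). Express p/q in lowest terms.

2655/358

Work from the innermost term outward:
Start with 2.
14 + 1/(2/1) = 14 + 1/2 = 29/2
2 + 1/(29/2) = 2 + 2/29 = 60/29
2 + 1/(60/29) = 2 + 29/60 = 149/60
2 + 1/(149/60) = 2 + 60/149 = 358/149
7 + 1/(358/149) = 7 + 149/358 = 2655/358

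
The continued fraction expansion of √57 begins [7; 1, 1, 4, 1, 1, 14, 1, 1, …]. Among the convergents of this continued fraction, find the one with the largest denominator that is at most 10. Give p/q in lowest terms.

68/9

a_0 = 7: 7/1  (≤ bound)
a_1 = 1: 8/1  (≤ bound)
a_2 = 1: 15/2  (≤ bound)
a_3 = 4: 68/9  (≤ bound)
a_4 = 1: 83/11  (> 10, stop)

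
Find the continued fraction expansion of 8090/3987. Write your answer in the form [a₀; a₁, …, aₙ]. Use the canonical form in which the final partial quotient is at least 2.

[2; 34, 2, 1, 2, 3, 4]

Repeatedly divide and take the remainder:
8090 = 2·3987 + 116, so a_0 = 2
3987 = 34·116 + 43, so a_1 = 34
116 = 2·43 + 30, so a_2 = 2
43 = 1·30 + 13, so a_3 = 1
30 = 2·13 + 4, so a_4 = 2
13 = 3·4 + 1, so a_5 = 3
4 = 4·1 + 0, so a_6 = 4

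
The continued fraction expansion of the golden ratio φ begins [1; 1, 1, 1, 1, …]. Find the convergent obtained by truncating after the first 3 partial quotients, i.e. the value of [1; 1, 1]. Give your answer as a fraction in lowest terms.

a_0 = 1: 1/1
a_1 = 1: 2/1
a_2 = 1: 3/2

3/2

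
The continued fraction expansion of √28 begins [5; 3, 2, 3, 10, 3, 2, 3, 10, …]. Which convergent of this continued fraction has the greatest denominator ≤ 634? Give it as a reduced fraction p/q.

1307/247

a_0 = 5: 5/1  (≤ bound)
a_1 = 3: 16/3  (≤ bound)
a_2 = 2: 37/7  (≤ bound)
a_3 = 3: 127/24  (≤ bound)
a_4 = 10: 1307/247  (≤ bound)
a_5 = 3: 4048/765  (> 634, stop)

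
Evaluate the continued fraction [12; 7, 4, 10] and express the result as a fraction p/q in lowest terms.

3605/297

Start with 10.
4 + 1/(10/1) = 4 + 1/10 = 41/10
7 + 1/(41/10) = 7 + 10/41 = 297/41
12 + 1/(297/41) = 12 + 41/297 = 3605/297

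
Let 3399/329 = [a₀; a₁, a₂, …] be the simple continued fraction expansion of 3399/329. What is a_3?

2

Run the Euclidean algorithm, recording each quotient:
⌊3399/329⌋ = 10, remainder 109
⌊329/109⌋ = 3, remainder 2
⌊109/2⌋ = 54, remainder 1
⌊2/1⌋ = 2, remainder 0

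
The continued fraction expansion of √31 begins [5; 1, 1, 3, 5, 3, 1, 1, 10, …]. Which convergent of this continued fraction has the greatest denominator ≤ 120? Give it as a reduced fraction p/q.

657/118

List convergents until the denominator exceeds the bound:
a_0 = 5: 5/1  (≤ bound)
a_1 = 1: 6/1  (≤ bound)
a_2 = 1: 11/2  (≤ bound)
a_3 = 3: 39/7  (≤ bound)
a_4 = 5: 206/37  (≤ bound)
a_5 = 3: 657/118  (≤ bound)
a_6 = 1: 863/155  (> 120, stop)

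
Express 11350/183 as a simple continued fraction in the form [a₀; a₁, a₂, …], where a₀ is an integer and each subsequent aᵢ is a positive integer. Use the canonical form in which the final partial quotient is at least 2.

11350 = 62·183 + 4, so a_0 = 62
183 = 45·4 + 3, so a_1 = 45
4 = 1·3 + 1, so a_2 = 1
3 = 3·1 + 0, so a_3 = 3

[62; 45, 1, 3]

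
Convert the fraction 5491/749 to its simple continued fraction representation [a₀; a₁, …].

[7; 3, 49, 1, 1, 2]

Repeatedly divide and take the remainder:
5491 = 7·749 + 248, so a_0 = 7
749 = 3·248 + 5, so a_1 = 3
248 = 49·5 + 3, so a_2 = 49
5 = 1·3 + 2, so a_3 = 1
3 = 1·2 + 1, so a_4 = 1
2 = 2·1 + 0, so a_5 = 2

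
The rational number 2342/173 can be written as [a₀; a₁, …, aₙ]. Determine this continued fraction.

⌊2342/173⌋ = 13, remainder 93
⌊173/93⌋ = 1, remainder 80
⌊93/80⌋ = 1, remainder 13
⌊80/13⌋ = 6, remainder 2
⌊13/2⌋ = 6, remainder 1
⌊2/1⌋ = 2, remainder 0

[13; 1, 1, 6, 6, 2]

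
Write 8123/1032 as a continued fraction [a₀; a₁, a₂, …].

Repeatedly divide and take the remainder:
8123 ÷ 1032 → quotient 7, remainder 899
1032 ÷ 899 → quotient 1, remainder 133
899 ÷ 133 → quotient 6, remainder 101
133 ÷ 101 → quotient 1, remainder 32
101 ÷ 32 → quotient 3, remainder 5
32 ÷ 5 → quotient 6, remainder 2
5 ÷ 2 → quotient 2, remainder 1
2 ÷ 1 → quotient 2, remainder 0

[7; 1, 6, 1, 3, 6, 2, 2]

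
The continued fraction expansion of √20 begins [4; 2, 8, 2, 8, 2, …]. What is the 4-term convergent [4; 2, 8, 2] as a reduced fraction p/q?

161/36

a_0 = 4: 4/1
a_1 = 2: 9/2
a_2 = 8: 76/17
a_3 = 2: 161/36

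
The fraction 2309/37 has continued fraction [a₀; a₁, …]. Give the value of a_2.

2

2309 ÷ 37 → quotient 62, remainder 15
37 ÷ 15 → quotient 2, remainder 7
15 ÷ 7 → quotient 2, remainder 1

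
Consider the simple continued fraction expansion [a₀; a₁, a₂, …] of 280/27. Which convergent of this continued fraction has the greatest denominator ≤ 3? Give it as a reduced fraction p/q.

a_0 = 10: 10/1  (≤ bound)
a_1 = 2: 21/2  (≤ bound)
a_2 = 1: 31/3  (≤ bound)
a_3 = 2: 83/8  (> 3, stop)

31/3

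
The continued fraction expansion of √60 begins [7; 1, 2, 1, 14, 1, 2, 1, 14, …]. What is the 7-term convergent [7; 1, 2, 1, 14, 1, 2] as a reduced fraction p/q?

Compute successive convergents:
a_0 = 7: 7/1
a_1 = 1: 8/1
a_2 = 2: 23/3
a_3 = 1: 31/4
a_4 = 14: 457/59
a_5 = 1: 488/63
a_6 = 2: 1433/185

1433/185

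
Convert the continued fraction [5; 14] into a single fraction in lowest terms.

71/14

a_0 = 5: 5/1
a_1 = 14: 71/14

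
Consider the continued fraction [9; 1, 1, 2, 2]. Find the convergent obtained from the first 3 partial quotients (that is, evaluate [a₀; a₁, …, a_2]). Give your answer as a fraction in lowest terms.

19/2

Start with 1.
1 + 1/(1/1) = 1 + 1/1 = 2/1
9 + 1/(2/1) = 9 + 1/2 = 19/2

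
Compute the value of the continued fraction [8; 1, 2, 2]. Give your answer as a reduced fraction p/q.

61/7

a_0 = 8: 8/1
a_1 = 1: 9/1
a_2 = 2: 26/3
a_3 = 2: 61/7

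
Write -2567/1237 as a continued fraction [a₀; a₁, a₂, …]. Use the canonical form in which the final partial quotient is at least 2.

Apply division with remainder until the remainder is 0:
⌊-2567/1237⌋ = -3, remainder 1144
⌊1237/1144⌋ = 1, remainder 93
⌊1144/93⌋ = 12, remainder 28
⌊93/28⌋ = 3, remainder 9
⌊28/9⌋ = 3, remainder 1
⌊9/1⌋ = 9, remainder 0

[-3; 1, 12, 3, 3, 9]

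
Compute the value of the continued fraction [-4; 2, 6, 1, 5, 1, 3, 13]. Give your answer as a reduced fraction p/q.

-18603/5264

Start with 13.
3 + 1/(13/1) = 3 + 1/13 = 40/13
1 + 1/(40/13) = 1 + 13/40 = 53/40
5 + 1/(53/40) = 5 + 40/53 = 305/53
1 + 1/(305/53) = 1 + 53/305 = 358/305
6 + 1/(358/305) = 6 + 305/358 = 2453/358
2 + 1/(2453/358) = 2 + 358/2453 = 5264/2453
-4 + 1/(5264/2453) = -4 + 2453/5264 = -18603/5264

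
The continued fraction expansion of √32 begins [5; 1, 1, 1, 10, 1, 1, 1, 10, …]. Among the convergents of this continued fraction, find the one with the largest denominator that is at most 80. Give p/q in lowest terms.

a_0 = 5: 5/1  (≤ bound)
a_1 = 1: 6/1  (≤ bound)
a_2 = 1: 11/2  (≤ bound)
a_3 = 1: 17/3  (≤ bound)
a_4 = 10: 181/32  (≤ bound)
a_5 = 1: 198/35  (≤ bound)
a_6 = 1: 379/67  (≤ bound)
a_7 = 1: 577/102  (> 80, stop)

379/67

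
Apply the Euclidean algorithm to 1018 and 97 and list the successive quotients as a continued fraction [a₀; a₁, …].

Apply division with remainder until the remainder is 0:
⌊1018/97⌋ = 10, remainder 48
⌊97/48⌋ = 2, remainder 1
⌊48/1⌋ = 48, remainder 0

[10; 2, 48]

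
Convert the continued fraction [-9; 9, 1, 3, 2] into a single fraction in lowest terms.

-783/88

a_0 = -9: -9/1
a_1 = 9: -80/9
a_2 = 1: -89/10
a_3 = 3: -347/39
a_4 = 2: -783/88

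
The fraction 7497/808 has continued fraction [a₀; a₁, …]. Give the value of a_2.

Repeatedly divide and take the remainder:
7497 ÷ 808 → quotient 9, remainder 225
808 ÷ 225 → quotient 3, remainder 133
225 ÷ 133 → quotient 1, remainder 92

1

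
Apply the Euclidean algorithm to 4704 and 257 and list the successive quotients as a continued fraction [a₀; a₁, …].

[18; 3, 3, 2, 1, 1, 4]

Repeatedly divide and take the remainder:
⌊4704/257⌋ = 18, remainder 78
⌊257/78⌋ = 3, remainder 23
⌊78/23⌋ = 3, remainder 9
⌊23/9⌋ = 2, remainder 5
⌊9/5⌋ = 1, remainder 4
⌊5/4⌋ = 1, remainder 1
⌊4/1⌋ = 4, remainder 0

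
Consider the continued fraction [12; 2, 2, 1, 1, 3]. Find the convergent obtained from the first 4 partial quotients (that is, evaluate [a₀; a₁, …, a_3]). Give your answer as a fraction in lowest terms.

87/7

a_0 = 12: 12/1
a_1 = 2: 25/2
a_2 = 2: 62/5
a_3 = 1: 87/7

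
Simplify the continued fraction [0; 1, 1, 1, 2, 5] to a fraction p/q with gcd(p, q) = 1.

27/43

Use the convergent recurrence hₖ = aₖ·hₖ₋₁ + hₖ₋₂ (and likewise for the denominators kₖ):
a_0 = 0: 0/1
a_1 = 1: 1/1
a_2 = 1: 1/2
a_3 = 1: 2/3
a_4 = 2: 5/8
a_5 = 5: 27/43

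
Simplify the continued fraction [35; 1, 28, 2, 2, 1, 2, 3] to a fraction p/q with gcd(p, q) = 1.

Start with 3.
2 + 1/(3/1) = 2 + 1/3 = 7/3
1 + 1/(7/3) = 1 + 3/7 = 10/7
2 + 1/(10/7) = 2 + 7/10 = 27/10
2 + 1/(27/10) = 2 + 10/27 = 64/27
28 + 1/(64/27) = 28 + 27/64 = 1819/64
1 + 1/(1819/64) = 1 + 64/1819 = 1883/1819
35 + 1/(1883/1819) = 35 + 1819/1883 = 67724/1883

67724/1883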